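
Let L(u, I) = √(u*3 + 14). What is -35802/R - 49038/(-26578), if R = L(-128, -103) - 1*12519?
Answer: 9798957606171/2082728239259 + 35802*I*√370/156725731 ≈ 4.7049 + 0.0043941*I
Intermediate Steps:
L(u, I) = √(14 + 3*u) (L(u, I) = √(3*u + 14) = √(14 + 3*u))
R = -12519 + I*√370 (R = √(14 + 3*(-128)) - 1*12519 = √(14 - 384) - 12519 = √(-370) - 12519 = I*√370 - 12519 = -12519 + I*√370 ≈ -12519.0 + 19.235*I)
-35802/R - 49038/(-26578) = -35802/(-12519 + I*√370) - 49038/(-26578) = -35802/(-12519 + I*√370) - 49038*(-1/26578) = -35802/(-12519 + I*√370) + 24519/13289 = 24519/13289 - 35802/(-12519 + I*√370)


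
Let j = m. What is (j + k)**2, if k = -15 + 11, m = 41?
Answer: 1369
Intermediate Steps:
j = 41
k = -4
(j + k)**2 = (41 - 4)**2 = 37**2 = 1369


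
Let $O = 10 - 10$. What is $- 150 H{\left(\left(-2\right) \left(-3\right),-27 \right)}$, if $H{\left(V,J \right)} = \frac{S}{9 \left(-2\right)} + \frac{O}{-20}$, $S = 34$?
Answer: $\frac{850}{3} \approx 283.33$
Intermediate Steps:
$O = 0$
$H{\left(V,J \right)} = - \frac{17}{9}$ ($H{\left(V,J \right)} = \frac{34}{9 \left(-2\right)} + \frac{0}{-20} = \frac{34}{-18} + 0 \left(- \frac{1}{20}\right) = 34 \left(- \frac{1}{18}\right) + 0 = - \frac{17}{9} + 0 = - \frac{17}{9}$)
$- 150 H{\left(\left(-2\right) \left(-3\right),-27 \right)} = \left(-150\right) \left(- \frac{17}{9}\right) = \frac{850}{3}$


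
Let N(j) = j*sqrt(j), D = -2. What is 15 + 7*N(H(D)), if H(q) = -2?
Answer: 15 - 14*I*sqrt(2) ≈ 15.0 - 19.799*I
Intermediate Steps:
N(j) = j**(3/2)
15 + 7*N(H(D)) = 15 + 7*(-2)**(3/2) = 15 + 7*(-2*I*sqrt(2)) = 15 - 14*I*sqrt(2)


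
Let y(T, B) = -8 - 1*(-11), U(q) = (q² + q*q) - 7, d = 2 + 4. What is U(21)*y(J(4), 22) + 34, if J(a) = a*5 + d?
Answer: 2659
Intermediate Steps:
d = 6
J(a) = 6 + 5*a (J(a) = a*5 + 6 = 5*a + 6 = 6 + 5*a)
U(q) = -7 + 2*q² (U(q) = (q² + q²) - 7 = 2*q² - 7 = -7 + 2*q²)
y(T, B) = 3 (y(T, B) = -8 + 11 = 3)
U(21)*y(J(4), 22) + 34 = (-7 + 2*21²)*3 + 34 = (-7 + 2*441)*3 + 34 = (-7 + 882)*3 + 34 = 875*3 + 34 = 2625 + 34 = 2659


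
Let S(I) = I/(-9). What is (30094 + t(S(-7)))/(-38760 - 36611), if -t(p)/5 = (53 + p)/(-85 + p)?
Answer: -11406836/28565609 ≈ -0.39932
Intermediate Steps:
S(I) = -I/9 (S(I) = I*(-⅑) = -I/9)
t(p) = -5*(53 + p)/(-85 + p)
(30094 + t(S(-7)))/(-38760 - 36611) = (30094 + 5*(-53 - (-1)*(-7)/9)/(-85 - ⅑*(-7)))/(-38760 - 36611) = (30094 + 5*(-53 - 1*7/9)/(-85 + 7/9))/(-75371) = (30094 + 5*(-53 - 7/9)/(-758/9))*(-1/75371) = (30094 + 5*(-9/758)*(-484/9))*(-1/75371) = (30094 + 1210/379)*(-1/75371) = (11406836/379)*(-1/75371) = -11406836/28565609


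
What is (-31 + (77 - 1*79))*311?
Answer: -10263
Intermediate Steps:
(-31 + (77 - 1*79))*311 = (-31 + (77 - 79))*311 = (-31 - 2)*311 = -33*311 = -10263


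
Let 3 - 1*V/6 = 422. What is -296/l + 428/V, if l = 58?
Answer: -192242/36453 ≈ -5.2737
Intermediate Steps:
V = -2514 (V = 18 - 6*422 = 18 - 2532 = -2514)
-296/l + 428/V = -296/58 + 428/(-2514) = -296*1/58 + 428*(-1/2514) = -148/29 - 214/1257 = -192242/36453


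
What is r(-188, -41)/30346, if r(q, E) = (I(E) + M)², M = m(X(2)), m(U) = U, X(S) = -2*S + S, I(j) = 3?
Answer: 1/30346 ≈ 3.2953e-5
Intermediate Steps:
X(S) = -S
M = -2 (M = -1*2 = -2)
r(q, E) = 1 (r(q, E) = (3 - 2)² = 1² = 1)
r(-188, -41)/30346 = 1/30346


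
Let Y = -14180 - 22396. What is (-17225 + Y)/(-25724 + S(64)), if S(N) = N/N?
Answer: 53801/25723 ≈ 2.0916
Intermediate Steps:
Y = -36576
S(N) = 1
(-17225 + Y)/(-25724 + S(64)) = (-17225 - 36576)/(-25724 + 1) = -53801/(-25723) = -53801*(-1/25723) = 53801/25723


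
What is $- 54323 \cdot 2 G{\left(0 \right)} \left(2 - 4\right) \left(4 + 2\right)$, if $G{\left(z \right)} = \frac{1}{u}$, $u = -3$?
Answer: $-434584$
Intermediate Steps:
$G{\left(z \right)} = - \frac{1}{3}$ ($G{\left(z \right)} = \frac{1}{-3} = - \frac{1}{3}$)
$- 54323 \cdot 2 G{\left(0 \right)} \left(2 - 4\right) \left(4 + 2\right) = - 54323 \cdot 2 \left(- \frac{1}{3}\right) \left(2 - 4\right) \left(4 + 2\right) = - 54323 \left(- \frac{2 \left(\left(-2\right) 6\right)}{3}\right) = - 54323 \left(\left(- \frac{2}{3}\right) \left(-12\right)\right) = \left(-54323\right) 8 = -434584$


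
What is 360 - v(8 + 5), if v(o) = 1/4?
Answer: 1439/4 ≈ 359.75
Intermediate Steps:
v(o) = ¼
360 - v(8 + 5) = 360 - 1*¼ = 360 - ¼ = 1439/4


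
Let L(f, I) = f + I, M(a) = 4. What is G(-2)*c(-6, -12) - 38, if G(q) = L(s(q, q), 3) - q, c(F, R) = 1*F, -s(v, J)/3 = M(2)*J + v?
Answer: -248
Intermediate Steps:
s(v, J) = -12*J - 3*v (s(v, J) = -3*(4*J + v) = -3*(v + 4*J) = -12*J - 3*v)
c(F, R) = F
L(f, I) = I + f
G(q) = 3 - 16*q (G(q) = (3 + (-12*q - 3*q)) - q = (3 - 15*q) - q = 3 - 16*q)
G(-2)*c(-6, -12) - 38 = (3 - 16*(-2))*(-6) - 38 = (3 + 32)*(-6) - 38 = 35*(-6) - 38 = -210 - 38 = -248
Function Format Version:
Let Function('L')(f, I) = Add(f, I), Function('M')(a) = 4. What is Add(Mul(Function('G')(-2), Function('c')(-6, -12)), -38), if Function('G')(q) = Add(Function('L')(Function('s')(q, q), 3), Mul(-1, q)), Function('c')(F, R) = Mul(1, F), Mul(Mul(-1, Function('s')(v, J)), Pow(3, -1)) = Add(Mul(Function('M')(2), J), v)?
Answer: -248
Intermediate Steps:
Function('s')(v, J) = Add(Mul(-12, J), Mul(-3, v)) (Function('s')(v, J) = Mul(-3, Add(Mul(4, J), v)) = Mul(-3, Add(v, Mul(4, J))) = Add(Mul(-12, J), Mul(-3, v)))
Function('c')(F, R) = F
Function('L')(f, I) = Add(I, f)
Function('G')(q) = Add(3, Mul(-16, q)) (Function('G')(q) = Add(Add(3, Add(Mul(-12, q), Mul(-3, q))), Mul(-1, q)) = Add(Add(3, Mul(-15, q)), Mul(-1, q)) = Add(3, Mul(-16, q)))
Add(Mul(Function('G')(-2), Function('c')(-6, -12)), -38) = Add(Mul(Add(3, Mul(-16, -2)), -6), -38) = Add(Mul(Add(3, 32), -6), -38) = Add(Mul(35, -6), -38) = Add(-210, -38) = -248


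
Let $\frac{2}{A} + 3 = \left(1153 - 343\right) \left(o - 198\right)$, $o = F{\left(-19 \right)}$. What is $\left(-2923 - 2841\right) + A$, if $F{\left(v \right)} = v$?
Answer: $- \frac{1013155574}{175773} \approx -5764.0$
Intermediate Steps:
$o = -19$
$A = - \frac{2}{175773}$ ($A = \frac{2}{-3 + \left(1153 - 343\right) \left(-19 - 198\right)} = \frac{2}{-3 + 810 \left(-217\right)} = \frac{2}{-3 - 175770} = \frac{2}{-175773} = 2 \left(- \frac{1}{175773}\right) = - \frac{2}{175773} \approx -1.1378 \cdot 10^{-5}$)
$\left(-2923 - 2841\right) + A = \left(-2923 - 2841\right) - \frac{2}{175773} = -5764 - \frac{2}{175773} = - \frac{1013155574}{175773}$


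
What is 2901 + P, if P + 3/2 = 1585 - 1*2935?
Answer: 3099/2 ≈ 1549.5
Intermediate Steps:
P = -2703/2 (P = -3/2 + (1585 - 1*2935) = -3/2 + (1585 - 2935) = -3/2 - 1350 = -2703/2 ≈ -1351.5)
2901 + P = 2901 - 2703/2 = 3099/2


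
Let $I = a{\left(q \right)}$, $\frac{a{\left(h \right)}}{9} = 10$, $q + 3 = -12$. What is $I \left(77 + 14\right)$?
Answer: $8190$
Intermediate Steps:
$q = -15$ ($q = -3 - 12 = -15$)
$a{\left(h \right)} = 90$ ($a{\left(h \right)} = 9 \cdot 10 = 90$)
$I = 90$
$I \left(77 + 14\right) = 90 \left(77 + 14\right) = 90 \cdot 91 = 8190$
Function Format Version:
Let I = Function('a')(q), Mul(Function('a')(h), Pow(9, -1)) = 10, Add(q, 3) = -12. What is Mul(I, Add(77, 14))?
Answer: 8190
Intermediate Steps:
q = -15 (q = Add(-3, -12) = -15)
Function('a')(h) = 90 (Function('a')(h) = Mul(9, 10) = 90)
I = 90
Mul(I, Add(77, 14)) = Mul(90, Add(77, 14)) = Mul(90, 91) = 8190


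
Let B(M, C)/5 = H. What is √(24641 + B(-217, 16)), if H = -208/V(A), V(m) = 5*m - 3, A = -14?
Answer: √131387809/73 ≈ 157.02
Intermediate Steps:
V(m) = -3 + 5*m
H = 208/73 (H = -208/(-3 + 5*(-14)) = -208/(-3 - 70) = -208/(-73) = -208*(-1/73) = 208/73 ≈ 2.8493)
B(M, C) = 1040/73 (B(M, C) = 5*(208/73) = 1040/73)
√(24641 + B(-217, 16)) = √(24641 + 1040/73) = √(1799833/73) = √131387809/73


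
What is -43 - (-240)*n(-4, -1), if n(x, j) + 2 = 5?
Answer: 677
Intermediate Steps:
n(x, j) = 3 (n(x, j) = -2 + 5 = 3)
-43 - (-240)*n(-4, -1) = -43 - (-240)*3 = -43 - 24*(-30) = -43 + 720 = 677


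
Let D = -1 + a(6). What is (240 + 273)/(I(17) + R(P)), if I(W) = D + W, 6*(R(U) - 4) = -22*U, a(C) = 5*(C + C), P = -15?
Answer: 19/5 ≈ 3.8000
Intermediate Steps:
a(C) = 10*C (a(C) = 5*(2*C) = 10*C)
D = 59 (D = -1 + 10*6 = -1 + 60 = 59)
R(U) = 4 - 11*U/3 (R(U) = 4 + (-22*U)/6 = 4 - 11*U/3)
I(W) = 59 + W
(240 + 273)/(I(17) + R(P)) = (240 + 273)/((59 + 17) + (4 - 11/3*(-15))) = 513/(76 + (4 + 55)) = 513/(76 + 59) = 513/135 = 513*(1/135) = 19/5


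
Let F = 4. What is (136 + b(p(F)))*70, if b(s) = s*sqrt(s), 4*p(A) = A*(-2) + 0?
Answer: 9520 - 140*I*sqrt(2) ≈ 9520.0 - 197.99*I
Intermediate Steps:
p(A) = -A/2 (p(A) = (A*(-2) + 0)/4 = (-2*A + 0)/4 = (-2*A)/4 = -A/2)
b(s) = s**(3/2)
(136 + b(p(F)))*70 = (136 + (-1/2*4)**(3/2))*70 = (136 + (-2)**(3/2))*70 = (136 - 2*I*sqrt(2))*70 = 9520 - 140*I*sqrt(2)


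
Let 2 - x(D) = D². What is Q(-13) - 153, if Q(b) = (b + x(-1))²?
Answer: -9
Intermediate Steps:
x(D) = 2 - D²
Q(b) = (1 + b)² (Q(b) = (b + (2 - 1*(-1)²))² = (b + (2 - 1*1))² = (b + (2 - 1))² = (b + 1)² = (1 + b)²)
Q(-13) - 153 = (1 - 13)² - 153 = (-12)² - 153 = 144 - 153 = -9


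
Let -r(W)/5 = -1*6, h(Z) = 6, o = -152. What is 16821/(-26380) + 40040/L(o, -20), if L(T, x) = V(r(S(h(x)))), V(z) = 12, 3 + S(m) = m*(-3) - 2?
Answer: 264013337/79140 ≈ 3336.0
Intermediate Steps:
S(m) = -5 - 3*m (S(m) = -3 + (m*(-3) - 2) = -3 + (-3*m - 2) = -3 + (-2 - 3*m) = -5 - 3*m)
r(W) = 30 (r(W) = -(-5)*6 = -5*(-6) = 30)
L(T, x) = 12
16821/(-26380) + 40040/L(o, -20) = 16821/(-26380) + 40040/12 = 16821*(-1/26380) + 40040*(1/12) = -16821/26380 + 10010/3 = 264013337/79140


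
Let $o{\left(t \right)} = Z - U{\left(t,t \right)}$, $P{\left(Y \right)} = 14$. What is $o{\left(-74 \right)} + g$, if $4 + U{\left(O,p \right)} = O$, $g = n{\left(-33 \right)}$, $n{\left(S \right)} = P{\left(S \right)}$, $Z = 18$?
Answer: $110$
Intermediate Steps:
$n{\left(S \right)} = 14$
$g = 14$
$U{\left(O,p \right)} = -4 + O$
$o{\left(t \right)} = 22 - t$ ($o{\left(t \right)} = 18 - \left(-4 + t\right) = 22 - t$)
$o{\left(-74 \right)} + g = \left(22 - -74\right) + 14 = \left(22 + 74\right) + 14 = 96 + 14 = 110$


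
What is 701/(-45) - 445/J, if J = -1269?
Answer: -96616/6345 ≈ -15.227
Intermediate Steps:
701/(-45) - 445/J = 701/(-45) - 445/(-1269) = 701*(-1/45) - 445*(-1/1269) = -701/45 + 445/1269 = -96616/6345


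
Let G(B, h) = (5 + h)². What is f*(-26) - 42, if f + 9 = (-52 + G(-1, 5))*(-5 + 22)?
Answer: -21024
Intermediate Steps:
f = 807 (f = -9 + (-52 + (5 + 5)²)*(-5 + 22) = -9 + (-52 + 10²)*17 = -9 + (-52 + 100)*17 = -9 + 48*17 = -9 + 816 = 807)
f*(-26) - 42 = 807*(-26) - 42 = -20982 - 42 = -21024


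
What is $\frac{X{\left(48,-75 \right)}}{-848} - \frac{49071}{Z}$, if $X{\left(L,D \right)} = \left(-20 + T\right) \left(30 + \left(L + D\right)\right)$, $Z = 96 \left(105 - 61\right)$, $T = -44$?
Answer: $- \frac{77275}{6784} \approx -11.391$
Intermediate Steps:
$Z = 4224$ ($Z = 96 \cdot 44 = 4224$)
$X{\left(L,D \right)} = -1920 - 64 D - 64 L$ ($X{\left(L,D \right)} = \left(-20 - 44\right) \left(30 + \left(L + D\right)\right) = - 64 \left(30 + \left(D + L\right)\right) = - 64 \left(30 + D + L\right) = -1920 - 64 D - 64 L$)
$\frac{X{\left(48,-75 \right)}}{-848} - \frac{49071}{Z} = \frac{-1920 - -4800 - 3072}{-848} - \frac{49071}{4224} = \left(-1920 + 4800 - 3072\right) \left(- \frac{1}{848}\right) - \frac{1487}{128} = \left(-192\right) \left(- \frac{1}{848}\right) - \frac{1487}{128} = \frac{12}{53} - \frac{1487}{128} = - \frac{77275}{6784}$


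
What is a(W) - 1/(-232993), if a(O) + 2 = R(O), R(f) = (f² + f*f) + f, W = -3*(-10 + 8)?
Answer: 17707469/232993 ≈ 76.000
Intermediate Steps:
W = 6 (W = -3*(-2) = 6)
R(f) = f + 2*f² (R(f) = (f² + f²) + f = 2*f² + f = f + 2*f²)
a(O) = -2 + O*(1 + 2*O)
a(W) - 1/(-232993) = (-2 + 6*(1 + 2*6)) - 1/(-232993) = (-2 + 6*(1 + 12)) - 1*(-1/232993) = (-2 + 6*13) + 1/232993 = (-2 + 78) + 1/232993 = 76 + 1/232993 = 17707469/232993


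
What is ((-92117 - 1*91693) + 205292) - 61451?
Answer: -39969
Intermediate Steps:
((-92117 - 1*91693) + 205292) - 61451 = ((-92117 - 91693) + 205292) - 61451 = (-183810 + 205292) - 61451 = 21482 - 61451 = -39969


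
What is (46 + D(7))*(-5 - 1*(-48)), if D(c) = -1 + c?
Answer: 2236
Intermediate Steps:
(46 + D(7))*(-5 - 1*(-48)) = (46 + (-1 + 7))*(-5 - 1*(-48)) = (46 + 6)*(-5 + 48) = 52*43 = 2236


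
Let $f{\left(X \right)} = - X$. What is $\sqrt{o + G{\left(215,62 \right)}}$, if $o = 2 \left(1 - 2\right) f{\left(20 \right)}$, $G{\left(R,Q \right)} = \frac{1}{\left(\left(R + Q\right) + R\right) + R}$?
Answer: $\frac{\sqrt{19994667}}{707} \approx 6.3247$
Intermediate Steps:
$G{\left(R,Q \right)} = \frac{1}{Q + 3 R}$ ($G{\left(R,Q \right)} = \frac{1}{\left(\left(Q + R\right) + R\right) + R} = \frac{1}{\left(Q + 2 R\right) + R} = \frac{1}{Q + 3 R}$)
$o = 40$ ($o = 2 \left(1 - 2\right) \left(\left(-1\right) 20\right) = 2 \left(-1\right) \left(-20\right) = \left(-2\right) \left(-20\right) = 40$)
$\sqrt{o + G{\left(215,62 \right)}} = \sqrt{40 + \frac{1}{62 + 3 \cdot 215}} = \sqrt{40 + \frac{1}{62 + 645}} = \sqrt{40 + \frac{1}{707}} = \sqrt{\frac{28281}{707}} = \frac{\sqrt{19994667}}{707}$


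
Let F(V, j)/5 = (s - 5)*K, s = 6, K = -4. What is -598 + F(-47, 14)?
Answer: -618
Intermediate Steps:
F(V, j) = -20 (F(V, j) = 5*((6 - 5)*(-4)) = 5*(1*(-4)) = 5*(-4) = -20)
-598 + F(-47, 14) = -598 - 20 = -618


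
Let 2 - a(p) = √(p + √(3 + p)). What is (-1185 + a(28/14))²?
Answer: (1183 + √(2 + √5))² ≈ 1.4044e+6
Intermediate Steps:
a(p) = 2 - √(p + √(3 + p))
(-1185 + a(28/14))² = (-1185 + (2 - √(28/14 + √(3 + 28/14))))² = (-1185 + (2 - √(28*(1/14) + √(3 + 28*(1/14)))))² = (-1185 + (2 - √(2 + √(3 + 2))))² = (-1185 + (2 - √(2 + √5)))² = (-1183 - √(2 + √5))²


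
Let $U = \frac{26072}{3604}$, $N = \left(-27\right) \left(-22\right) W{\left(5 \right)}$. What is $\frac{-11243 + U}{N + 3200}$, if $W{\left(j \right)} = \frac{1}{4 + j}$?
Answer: $- \frac{10123425}{2942666} \approx -3.4402$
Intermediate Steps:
$N = 66$ ($N = \frac{\left(-27\right) \left(-22\right)}{4 + 5} = \frac{594}{9} = 594 \cdot \frac{1}{9} = 66$)
$U = \frac{6518}{901}$ ($U = 26072 \cdot \frac{1}{3604} = \frac{6518}{901} \approx 7.2342$)
$\frac{-11243 + U}{N + 3200} = \frac{-11243 + \frac{6518}{901}}{66 + 3200} = - \frac{10123425}{901 \cdot 3266} = \left(- \frac{10123425}{901}\right) \frac{1}{3266} = - \frac{10123425}{2942666}$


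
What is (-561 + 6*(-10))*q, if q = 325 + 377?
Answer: -435942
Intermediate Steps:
q = 702
(-561 + 6*(-10))*q = (-561 + 6*(-10))*702 = (-561 - 60)*702 = -621*702 = -435942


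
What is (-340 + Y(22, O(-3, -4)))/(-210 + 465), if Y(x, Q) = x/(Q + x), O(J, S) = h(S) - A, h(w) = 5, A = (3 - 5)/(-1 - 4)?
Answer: -9022/6783 ≈ -1.3301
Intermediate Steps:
A = 2/5 (A = -2/(-5) = -2*(-1/5) = 2/5 ≈ 0.40000)
O(J, S) = 23/5 (O(J, S) = 5 - 1*2/5 = 5 - 2/5 = 23/5)
(-340 + Y(22, O(-3, -4)))/(-210 + 465) = (-340 + 22/(23/5 + 22))/(-210 + 465) = (-340 + 22/(133/5))/255 = (-340 + 22*(5/133))*(1/255) = (-340 + 110/133)*(1/255) = -45110/133*1/255 = -9022/6783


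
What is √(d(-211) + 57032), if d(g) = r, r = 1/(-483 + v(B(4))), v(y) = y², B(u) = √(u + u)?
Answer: √514713781/95 ≈ 238.81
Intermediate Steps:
B(u) = √2*√u (B(u) = √(2*u) = √2*√u)
r = -1/475 (r = 1/(-483 + (√2*√4)²) = 1/(-483 + (√2*2)²) = 1/(-483 + (2*√2)²) = 1/(-483 + 8) = 1/(-475) = -1/475 ≈ -0.0021053)
d(g) = -1/475
√(d(-211) + 57032) = √(-1/475 + 57032) = √(27090199/475) = √514713781/95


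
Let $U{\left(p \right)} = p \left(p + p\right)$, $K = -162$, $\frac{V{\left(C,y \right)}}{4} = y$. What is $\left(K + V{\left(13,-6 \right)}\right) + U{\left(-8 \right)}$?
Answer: $-58$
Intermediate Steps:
$V{\left(C,y \right)} = 4 y$
$U{\left(p \right)} = 2 p^{2}$ ($U{\left(p \right)} = p 2 p = 2 p^{2}$)
$\left(K + V{\left(13,-6 \right)}\right) + U{\left(-8 \right)} = \left(-162 + 4 \left(-6\right)\right) + 2 \left(-8\right)^{2} = \left(-162 - 24\right) + 2 \cdot 64 = -186 + 128 = -58$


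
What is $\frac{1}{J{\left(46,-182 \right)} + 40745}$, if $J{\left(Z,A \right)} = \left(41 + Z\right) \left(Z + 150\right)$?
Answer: $\frac{1}{57797} \approx 1.7302 \cdot 10^{-5}$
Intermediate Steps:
$J{\left(Z,A \right)} = \left(41 + Z\right) \left(150 + Z\right)$
$\frac{1}{J{\left(46,-182 \right)} + 40745} = \frac{1}{\left(6150 + 46^{2} + 191 \cdot 46\right) + 40745} = \frac{1}{\left(6150 + 2116 + 8786\right) + 40745} = \frac{1}{17052 + 40745} = \frac{1}{57797}$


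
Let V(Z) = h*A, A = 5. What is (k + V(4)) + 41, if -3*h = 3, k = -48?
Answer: -12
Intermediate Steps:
h = -1 (h = -⅓*3 = -1)
V(Z) = -5 (V(Z) = -1*5 = -5)
(k + V(4)) + 41 = (-48 - 5) + 41 = -53 + 41 = -12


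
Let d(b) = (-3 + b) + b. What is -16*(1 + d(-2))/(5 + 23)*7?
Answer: 24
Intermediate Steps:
d(b) = -3 + 2*b
-16*(1 + d(-2))/(5 + 23)*7 = -16*(1 + (-3 + 2*(-2)))/(5 + 23)*7 = -16*(1 + (-3 - 4))/28*7 = -16*(1 - 7)/28*7 = -(-96)/28*7 = -16*(-3/14)*7 = (24/7)*7 = 24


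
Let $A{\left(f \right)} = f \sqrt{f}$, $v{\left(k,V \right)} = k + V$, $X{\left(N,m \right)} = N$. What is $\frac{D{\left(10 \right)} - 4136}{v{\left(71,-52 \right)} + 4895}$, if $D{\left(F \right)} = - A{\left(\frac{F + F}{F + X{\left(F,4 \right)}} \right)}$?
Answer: $- \frac{197}{234} \approx -0.84188$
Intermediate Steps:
$v{\left(k,V \right)} = V + k$
$A{\left(f \right)} = f^{\frac{3}{2}}$
$D{\left(F \right)} = -1$ ($D{\left(F \right)} = - \left(\frac{F + F}{F + F}\right)^{\frac{3}{2}} = - \left(\frac{2 F}{2 F}\right)^{\frac{3}{2}} = - \left(2 F \frac{1}{2 F}\right)^{\frac{3}{2}} = - 1^{\frac{3}{2}} = \left(-1\right) 1 = -1$)
$\frac{D{\left(10 \right)} - 4136}{v{\left(71,-52 \right)} + 4895} = \frac{-1 - 4136}{\left(-52 + 71\right) + 4895} = - \frac{4137}{19 + 4895} = - \frac{4137}{4914} = \left(-4137\right) \frac{1}{4914} = - \frac{197}{234}$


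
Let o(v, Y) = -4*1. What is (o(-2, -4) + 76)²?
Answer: 5184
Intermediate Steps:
o(v, Y) = -4
(o(-2, -4) + 76)² = (-4 + 76)² = 72² = 5184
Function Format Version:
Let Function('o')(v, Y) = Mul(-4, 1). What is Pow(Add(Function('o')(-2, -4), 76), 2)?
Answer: 5184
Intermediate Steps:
Function('o')(v, Y) = -4
Pow(Add(Function('o')(-2, -4), 76), 2) = Pow(Add(-4, 76), 2) = Pow(72, 2) = 5184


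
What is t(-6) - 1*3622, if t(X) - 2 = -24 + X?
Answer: -3650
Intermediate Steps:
t(X) = -22 + X (t(X) = 2 + (-24 + X) = -22 + X)
t(-6) - 1*3622 = (-22 - 6) - 1*3622 = -28 - 3622 = -3650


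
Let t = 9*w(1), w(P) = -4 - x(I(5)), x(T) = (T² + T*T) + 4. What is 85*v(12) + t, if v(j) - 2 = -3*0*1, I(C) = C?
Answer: -352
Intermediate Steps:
x(T) = 4 + 2*T² (x(T) = (T² + T²) + 4 = 2*T² + 4 = 4 + 2*T²)
w(P) = -58 (w(P) = -4 - (4 + 2*5²) = -4 - (4 + 2*25) = -4 - (4 + 50) = -4 - 1*54 = -4 - 54 = -58)
v(j) = 2 (v(j) = 2 - 3*0*1 = 2 + 0*1 = 2 + 0 = 2)
t = -522 (t = 9*(-58) = -522)
85*v(12) + t = 85*2 - 522 = 170 - 522 = -352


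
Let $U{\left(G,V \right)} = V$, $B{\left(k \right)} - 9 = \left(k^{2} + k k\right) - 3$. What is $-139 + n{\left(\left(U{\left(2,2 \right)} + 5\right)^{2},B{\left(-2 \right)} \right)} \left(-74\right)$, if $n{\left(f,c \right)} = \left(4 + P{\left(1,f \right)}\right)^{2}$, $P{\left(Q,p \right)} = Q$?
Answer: $-1989$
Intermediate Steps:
$B{\left(k \right)} = 6 + 2 k^{2}$ ($B{\left(k \right)} = 9 - \left(3 - k^{2} - k k\right) = 9 + \left(\left(k^{2} + k^{2}\right) - 3\right) = 9 + \left(2 k^{2} - 3\right) = 9 + \left(-3 + 2 k^{2}\right) = 6 + 2 k^{2}$)
$n{\left(f,c \right)} = 25$ ($n{\left(f,c \right)} = \left(4 + 1\right)^{2} = 5^{2} = 25$)
$-139 + n{\left(\left(U{\left(2,2 \right)} + 5\right)^{2},B{\left(-2 \right)} \right)} \left(-74\right) = -139 + 25 \left(-74\right) = -139 - 1850 = -1989$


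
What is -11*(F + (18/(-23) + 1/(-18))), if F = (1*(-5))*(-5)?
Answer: -110033/414 ≈ -265.78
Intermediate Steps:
F = 25 (F = -5*(-5) = 25)
-11*(F + (18/(-23) + 1/(-18))) = -11*(25 + (18/(-23) + 1/(-18))) = -11*(25 + (18*(-1/23) + 1*(-1/18))) = -11*(25 + (-18/23 - 1/18)) = -11*(25 - 347/414) = -11*10003/414 = -110033/414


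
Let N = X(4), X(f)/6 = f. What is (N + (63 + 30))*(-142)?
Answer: -16614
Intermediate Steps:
X(f) = 6*f
N = 24 (N = 6*4 = 24)
(N + (63 + 30))*(-142) = (24 + (63 + 30))*(-142) = (24 + 93)*(-142) = 117*(-142) = -16614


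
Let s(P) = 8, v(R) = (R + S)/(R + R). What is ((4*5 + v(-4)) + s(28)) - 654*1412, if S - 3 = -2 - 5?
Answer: -923419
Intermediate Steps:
S = -4 (S = 3 + (-2 - 5) = 3 - 7 = -4)
v(R) = (-4 + R)/(2*R) (v(R) = (R - 4)/(R + R) = (-4 + R)/((2*R)) = (-4 + R)*(1/(2*R)) = (-4 + R)/(2*R))
((4*5 + v(-4)) + s(28)) - 654*1412 = ((4*5 + (1/2)*(-4 - 4)/(-4)) + 8) - 654*1412 = ((20 + (1/2)*(-1/4)*(-8)) + 8) - 923448 = ((20 + 1) + 8) - 923448 = (21 + 8) - 923448 = 29 - 923448 = -923419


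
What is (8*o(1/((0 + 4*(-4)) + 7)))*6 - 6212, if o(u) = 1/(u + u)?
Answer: -6428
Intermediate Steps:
o(u) = 1/(2*u)
(8*o(1/((0 + 4*(-4)) + 7)))*6 - 6212 = (8*(1/(2*(1/((0 + 4*(-4)) + 7)))))*6 - 6212 = (8*(1/(2*(1/((0 - 16) + 7)))))*6 - 6212 = (8*(1/(2*(1/(-16 + 7)))))*6 - 6212 = (8*(1/(2*(1/(-9)))))*6 - 6212 = (8*(1/(2*(-⅑))))*6 - 6212 = (8*((½)*(-9)))*6 - 6212 = (8*(-9/2))*6 - 6212 = -36*6 - 6212 = -216 - 6212 = -6428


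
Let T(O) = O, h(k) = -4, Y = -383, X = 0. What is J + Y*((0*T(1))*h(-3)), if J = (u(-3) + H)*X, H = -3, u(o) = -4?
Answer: 0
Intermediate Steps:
J = 0 (J = (-4 - 3)*0 = -7*0 = 0)
J + Y*((0*T(1))*h(-3)) = 0 - 383*0*1*(-4) = 0 - 0*(-4) = 0 - 383*0 = 0 + 0 = 0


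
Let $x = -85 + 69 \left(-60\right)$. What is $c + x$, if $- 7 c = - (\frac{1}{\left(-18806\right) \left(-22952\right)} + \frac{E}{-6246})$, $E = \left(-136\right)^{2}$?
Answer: $- \frac{39871005385907453}{9435979555632} \approx -4225.4$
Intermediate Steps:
$E = 18496$
$c = - \frac{3991763362253}{9435979555632}$ ($c = - \frac{\left(-1\right) \left(\frac{1}{\left(-18806\right) \left(-22952\right)} + \frac{18496}{-6246}\right)}{7} = - \frac{\left(-1\right) \left(\left(- \frac{1}{18806}\right) \left(- \frac{1}{22952}\right) + 18496 \left(- \frac{1}{6246}\right)\right)}{7} = - \frac{\left(-1\right) \left(\frac{1}{431635312} - \frac{9248}{3123}\right)}{7} = - \frac{\left(-1\right) \left(- \frac{3991763362253}{1347997079376}\right)}{7} = \left(- \frac{1}{7}\right) \frac{3991763362253}{1347997079376} = - \frac{3991763362253}{9435979555632} \approx -0.42304$)
$x = -4225$ ($x = -85 - 4140 = -4225$)
$c + x = - \frac{3991763362253}{9435979555632} - 4225 = - \frac{39871005385907453}{9435979555632}$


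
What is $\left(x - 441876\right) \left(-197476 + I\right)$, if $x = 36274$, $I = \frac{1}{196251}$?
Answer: $\frac{15719049729584950}{196251} \approx 8.0097 \cdot 10^{10}$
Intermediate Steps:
$I = \frac{1}{196251} \approx 5.0955 \cdot 10^{-6}$
$\left(x - 441876\right) \left(-197476 + I\right) = \left(36274 - 441876\right) \left(-197476 + \frac{1}{196251}\right) = \left(-405602\right) \left(- \frac{38754862475}{196251}\right) = \frac{15719049729584950}{196251}$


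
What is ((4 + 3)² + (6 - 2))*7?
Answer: 371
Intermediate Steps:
((4 + 3)² + (6 - 2))*7 = (7² + 4)*7 = (49 + 4)*7 = 53*7 = 371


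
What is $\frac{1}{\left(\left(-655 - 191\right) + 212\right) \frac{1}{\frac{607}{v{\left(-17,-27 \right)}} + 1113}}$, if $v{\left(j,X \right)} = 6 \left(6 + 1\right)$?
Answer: $- \frac{47353}{26628} \approx -1.7783$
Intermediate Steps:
$v{\left(j,X \right)} = 42$ ($v{\left(j,X \right)} = 6 \cdot 7 = 42$)
$\frac{1}{\left(\left(-655 - 191\right) + 212\right) \frac{1}{\frac{607}{v{\left(-17,-27 \right)}} + 1113}} = \frac{1}{\left(\left(-655 - 191\right) + 212\right) \frac{1}{\frac{607}{42} + 1113}} = \frac{1}{\left(-846 + 212\right) \frac{1}{607 \cdot \frac{1}{42} + 1113}} = \frac{1}{\left(-634\right) \frac{1}{\frac{607}{42} + 1113}} = \frac{1}{\left(-634\right) \frac{1}{\frac{47353}{42}}} = \frac{1}{\left(-634\right) \frac{42}{47353}} = \frac{1}{- \frac{26628}{47353}} = - \frac{47353}{26628}$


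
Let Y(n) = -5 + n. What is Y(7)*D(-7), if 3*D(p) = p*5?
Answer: -70/3 ≈ -23.333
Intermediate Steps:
D(p) = 5*p/3 (D(p) = (p*5)/3 = (5*p)/3 = 5*p/3)
Y(7)*D(-7) = (-5 + 7)*((5/3)*(-7)) = 2*(-35/3) = -70/3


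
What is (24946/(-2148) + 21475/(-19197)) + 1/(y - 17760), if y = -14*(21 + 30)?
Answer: -134711097902/10580253777 ≈ -12.732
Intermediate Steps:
y = -714 (y = -14*51 = -714)
(24946/(-2148) + 21475/(-19197)) + 1/(y - 17760) = (24946/(-2148) + 21475/(-19197)) + 1/(-714 - 17760) = (24946*(-1/2148) + 21475*(-1/19197)) + 1/(-18474) = (-12473/1074 - 21475/19197) - 1/18474 = -87502777/6872526 - 1/18474 = -134711097902/10580253777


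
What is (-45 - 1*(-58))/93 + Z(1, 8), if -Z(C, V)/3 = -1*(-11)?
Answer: -3056/93 ≈ -32.860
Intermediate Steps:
Z(C, V) = -33 (Z(C, V) = -(-3)*(-11) = -3*11 = -33)
(-45 - 1*(-58))/93 + Z(1, 8) = (-45 - 1*(-58))/93 - 33 = (-45 + 58)/93 - 33 = (1/93)*13 - 33 = 13/93 - 33 = -3056/93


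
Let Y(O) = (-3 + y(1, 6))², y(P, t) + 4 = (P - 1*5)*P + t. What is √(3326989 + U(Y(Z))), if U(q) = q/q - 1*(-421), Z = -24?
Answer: √3327411 ≈ 1824.1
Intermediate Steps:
y(P, t) = -4 + t + P*(-5 + P) (y(P, t) = -4 + ((P - 1*5)*P + t) = -4 + ((P - 5)*P + t) = -4 + ((-5 + P)*P + t) = -4 + (P*(-5 + P) + t) = -4 + (t + P*(-5 + P)) = -4 + t + P*(-5 + P))
Y(O) = 25 (Y(O) = (-3 + (-4 + 6 + 1² - 5*1))² = (-3 + (-4 + 6 + 1 - 5))² = (-3 - 2)² = (-5)² = 25)
U(q) = 422 (U(q) = 1 + 421 = 422)
√(3326989 + U(Y(Z))) = √(3326989 + 422) = √3327411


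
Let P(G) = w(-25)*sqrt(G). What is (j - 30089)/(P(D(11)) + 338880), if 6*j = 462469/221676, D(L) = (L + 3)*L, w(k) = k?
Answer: -1614504703748/18183695637471 - 5717084645*sqrt(154)/872817390598608 ≈ -0.088870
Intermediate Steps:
D(L) = L*(3 + L) (D(L) = (3 + L)*L = L*(3 + L))
j = 66067/190008 (j = (462469/221676)/6 = (462469*(1/221676))/6 = (1/6)*(66067/31668) = 66067/190008 ≈ 0.34771)
P(G) = -25*sqrt(G)
(j - 30089)/(P(D(11)) + 338880) = (66067/190008 - 30089)/(-25*sqrt(11)*sqrt(3 + 11) + 338880) = -5717084645/(190008*(-25*sqrt(154) + 338880)) = -5717084645/(190008*(338880 - 25*sqrt(154)))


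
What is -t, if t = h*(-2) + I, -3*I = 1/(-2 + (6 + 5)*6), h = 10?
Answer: 3841/192 ≈ 20.005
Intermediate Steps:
I = -1/192 (I = -1/(3*(-2 + (6 + 5)*6)) = -1/(3*(-2 + 11*6)) = -1/(3*(-2 + 66)) = -1/3/64 = -1/3*1/64 = -1/192 ≈ -0.0052083)
t = -3841/192 (t = 10*(-2) - 1/192 = -20 - 1/192 = -3841/192 ≈ -20.005)
-t = -1*(-3841/192) = 3841/192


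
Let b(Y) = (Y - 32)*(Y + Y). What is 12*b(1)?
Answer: -744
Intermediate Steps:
b(Y) = 2*Y*(-32 + Y) (b(Y) = (-32 + Y)*(2*Y) = 2*Y*(-32 + Y))
12*b(1) = 12*(2*1*(-32 + 1)) = 12*(2*1*(-31)) = 12*(-62) = -744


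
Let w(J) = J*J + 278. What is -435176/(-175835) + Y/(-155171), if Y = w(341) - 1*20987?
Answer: 50721792476/27284492785 ≈ 1.8590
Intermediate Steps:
w(J) = 278 + J**2 (w(J) = J**2 + 278 = 278 + J**2)
Y = 95572 (Y = (278 + 341**2) - 1*20987 = (278 + 116281) - 20987 = 116559 - 20987 = 95572)
-435176/(-175835) + Y/(-155171) = -435176/(-175835) + 95572/(-155171) = -435176*(-1/175835) + 95572*(-1/155171) = 435176/175835 - 95572/155171 = 50721792476/27284492785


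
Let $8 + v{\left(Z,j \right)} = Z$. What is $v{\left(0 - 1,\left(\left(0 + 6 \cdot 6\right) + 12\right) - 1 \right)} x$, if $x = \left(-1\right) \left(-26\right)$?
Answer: $-234$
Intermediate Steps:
$v{\left(Z,j \right)} = -8 + Z$
$x = 26$
$v{\left(0 - 1,\left(\left(0 + 6 \cdot 6\right) + 12\right) - 1 \right)} x = \left(-8 + \left(0 - 1\right)\right) 26 = \left(-8 - 1\right) 26 = \left(-9\right) 26 = -234$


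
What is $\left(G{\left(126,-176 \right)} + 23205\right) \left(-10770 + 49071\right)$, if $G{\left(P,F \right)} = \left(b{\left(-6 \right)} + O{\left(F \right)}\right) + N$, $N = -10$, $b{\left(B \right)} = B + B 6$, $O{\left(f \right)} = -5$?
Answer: $886591548$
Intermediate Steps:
$b{\left(B \right)} = 7 B$ ($b{\left(B \right)} = B + 6 B = 7 B$)
$G{\left(P,F \right)} = -57$ ($G{\left(P,F \right)} = \left(7 \left(-6\right) - 5\right) - 10 = \left(-42 - 5\right) - 10 = -47 - 10 = -57$)
$\left(G{\left(126,-176 \right)} + 23205\right) \left(-10770 + 49071\right) = \left(-57 + 23205\right) \left(-10770 + 49071\right) = 23148 \cdot 38301 = 886591548$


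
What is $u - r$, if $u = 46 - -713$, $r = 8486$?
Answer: $-7727$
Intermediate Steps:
$u = 759$ ($u = 46 + 713 = 759$)
$u - r = 759 - 8486 = -7727$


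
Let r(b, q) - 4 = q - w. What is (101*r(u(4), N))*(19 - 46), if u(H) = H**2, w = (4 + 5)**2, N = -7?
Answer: 229068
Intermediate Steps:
w = 81 (w = 9**2 = 81)
r(b, q) = -77 + q (r(b, q) = 4 + (q - 1*81) = 4 + (q - 81) = 4 + (-81 + q) = -77 + q)
(101*r(u(4), N))*(19 - 46) = (101*(-77 - 7))*(19 - 46) = (101*(-84))*(-27) = -8484*(-27) = 229068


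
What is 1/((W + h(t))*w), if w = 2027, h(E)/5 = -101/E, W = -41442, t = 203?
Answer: -203/17053619237 ≈ -1.1904e-8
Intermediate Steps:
h(E) = -505/E (h(E) = 5*(-101/E) = -505/E)
1/((W + h(t))*w) = 1/(-41442 - 505/203*2027) = (1/2027)/(-41442 - 505*1/203) = (1/2027)/(-41442 - 505/203) = (1/2027)/(-8413231/203) = -203/8413231*1/2027 = -203/17053619237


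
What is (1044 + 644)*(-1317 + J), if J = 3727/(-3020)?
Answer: -1680010274/755 ≈ -2.2252e+6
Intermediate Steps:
J = -3727/3020 (J = 3727*(-1/3020) = -3727/3020 ≈ -1.2341)
(1044 + 644)*(-1317 + J) = (1044 + 644)*(-1317 - 3727/3020) = 1688*(-3981067/3020) = -1680010274/755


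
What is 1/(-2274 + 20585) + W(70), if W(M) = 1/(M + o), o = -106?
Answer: -18275/659196 ≈ -0.027723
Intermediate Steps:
W(M) = 1/(-106 + M) (W(M) = 1/(M - 106) = 1/(-106 + M))
1/(-2274 + 20585) + W(70) = 1/(-2274 + 20585) + 1/(-106 + 70) = 1/18311 + 1/(-36) = 1/18311 - 1/36 = -18275/659196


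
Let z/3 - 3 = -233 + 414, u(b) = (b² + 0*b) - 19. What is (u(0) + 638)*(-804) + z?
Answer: -497124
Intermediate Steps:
u(b) = -19 + b² (u(b) = (b² + 0) - 19 = b² - 19 = -19 + b²)
z = 552 (z = 9 + 3*(-233 + 414) = 9 + 3*181 = 9 + 543 = 552)
(u(0) + 638)*(-804) + z = ((-19 + 0²) + 638)*(-804) + 552 = ((-19 + 0) + 638)*(-804) + 552 = (-19 + 638)*(-804) + 552 = 619*(-804) + 552 = -497676 + 552 = -497124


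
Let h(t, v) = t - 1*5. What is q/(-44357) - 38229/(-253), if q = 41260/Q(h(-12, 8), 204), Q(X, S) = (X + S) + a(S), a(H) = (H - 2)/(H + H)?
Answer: 122604174513/811422601 ≈ 151.10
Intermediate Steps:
a(H) = (-2 + H)/(2*H) (a(H) = (-2 + H)/((2*H)) = (-2 + H)*(1/(2*H)) = (-2 + H)/(2*H))
h(t, v) = -5 + t (h(t, v) = t - 5 = -5 + t)
Q(X, S) = S + X + (-2 + S)/(2*S) (Q(X, S) = (X + S) + (-2 + S)/(2*S) = (S + X) + (-2 + S)/(2*S) = S + X + (-2 + S)/(2*S))
q = 8417040/38249 (q = 41260/(½ + 204 + (-5 - 12) - 1/204) = 41260/(½ + 204 - 17 - 1*1/204) = 41260/(½ + 204 - 17 - 1/204) = 41260/(38249/204) = 41260*(204/38249) = 8417040/38249 ≈ 220.06)
q/(-44357) - 38229/(-253) = (8417040/38249)/(-44357) - 38229/(-253) = (8417040/38249)*(-1/44357) - 38229*(-1/253) = -8417040/1696610893 + 38229/253 = 122604174513/811422601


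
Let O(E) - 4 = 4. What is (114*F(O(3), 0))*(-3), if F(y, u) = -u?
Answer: 0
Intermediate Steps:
O(E) = 8 (O(E) = 4 + 4 = 8)
(114*F(O(3), 0))*(-3) = (114*(-1*0))*(-3) = (114*0)*(-3) = 0*(-3) = 0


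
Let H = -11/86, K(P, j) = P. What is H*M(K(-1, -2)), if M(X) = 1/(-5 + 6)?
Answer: -11/86 ≈ -0.12791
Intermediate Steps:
M(X) = 1 (M(X) = 1/1 = 1)
H = -11/86 (H = -11*1/86 = -11/86 ≈ -0.12791)
H*M(K(-1, -2)) = -11/86*1 = -11/86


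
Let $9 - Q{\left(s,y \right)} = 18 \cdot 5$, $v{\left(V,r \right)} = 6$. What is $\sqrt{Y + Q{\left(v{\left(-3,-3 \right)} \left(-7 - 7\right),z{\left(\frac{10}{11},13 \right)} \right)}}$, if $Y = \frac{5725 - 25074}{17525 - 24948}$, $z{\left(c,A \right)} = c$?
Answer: $\frac{i \sqrt{4319547622}}{7423} \approx 8.854 i$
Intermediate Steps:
$Y = \frac{19349}{7423}$ ($Y = - \frac{19349}{-7423} = \left(-19349\right) \left(- \frac{1}{7423}\right) = \frac{19349}{7423} \approx 2.6066$)
$Q{\left(s,y \right)} = -81$ ($Q{\left(s,y \right)} = 9 - 18 \cdot 5 = 9 - 90 = -81$)
$\sqrt{Y + Q{\left(v{\left(-3,-3 \right)} \left(-7 - 7\right),z{\left(\frac{10}{11},13 \right)} \right)}} = \sqrt{\frac{19349}{7423} - 81} = \sqrt{- \frac{581914}{7423}} = \frac{i \sqrt{4319547622}}{7423}$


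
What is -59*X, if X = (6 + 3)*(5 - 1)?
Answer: -2124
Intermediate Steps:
X = 36 (X = 9*4 = 36)
-59*X = -59*36 = -2124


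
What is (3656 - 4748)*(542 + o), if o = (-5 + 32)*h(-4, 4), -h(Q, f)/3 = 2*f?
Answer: 115752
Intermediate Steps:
h(Q, f) = -6*f
o = -648 (o = (-5 + 32)*(-6*4) = 27*(-24) = -648)
(3656 - 4748)*(542 + o) = (3656 - 4748)*(542 - 648) = -1092*(-106) = 115752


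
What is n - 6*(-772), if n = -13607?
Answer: -8975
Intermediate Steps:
n - 6*(-772) = -13607 - 6*(-772) = -13607 - 1*(-4632) = -13607 + 4632 = -8975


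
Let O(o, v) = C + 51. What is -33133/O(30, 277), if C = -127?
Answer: 33133/76 ≈ 435.96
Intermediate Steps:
O(o, v) = -76 (O(o, v) = -127 + 51 = -76)
-33133/O(30, 277) = -33133/(-76) = -33133*(-1/76) = 33133/76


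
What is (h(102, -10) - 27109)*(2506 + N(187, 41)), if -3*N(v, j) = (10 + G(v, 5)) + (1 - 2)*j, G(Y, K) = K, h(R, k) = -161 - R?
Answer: -68831456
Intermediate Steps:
N(v, j) = -5 + j/3 (N(v, j) = -((10 + 5) + (1 - 2)*j)/3 = -(15 - j)/3 = -5 + j/3)
(h(102, -10) - 27109)*(2506 + N(187, 41)) = ((-161 - 1*102) - 27109)*(2506 + (-5 + (⅓)*41)) = ((-161 - 102) - 27109)*(2506 + (-5 + 41/3)) = (-263 - 27109)*(2506 + 26/3) = -27372*7544/3 = -68831456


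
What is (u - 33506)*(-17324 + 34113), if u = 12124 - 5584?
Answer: -452732174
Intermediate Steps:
u = 6540
(u - 33506)*(-17324 + 34113) = (6540 - 33506)*(-17324 + 34113) = -26966*16789 = -452732174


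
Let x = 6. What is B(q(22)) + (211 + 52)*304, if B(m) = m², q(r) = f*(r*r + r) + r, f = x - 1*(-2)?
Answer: 16644852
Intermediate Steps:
f = 8 (f = 6 - 1*(-2) = 6 + 2 = 8)
q(r) = 8*r² + 9*r (q(r) = 8*(r*r + r) + r = 8*(r² + r) + r = 8*(r + r²) + r = (8*r + 8*r²) + r = 8*r² + 9*r)
B(q(22)) + (211 + 52)*304 = (22*(9 + 8*22))² + (211 + 52)*304 = (22*(9 + 176))² + 263*304 = (22*185)² + 79952 = 4070² + 79952 = 16564900 + 79952 = 16644852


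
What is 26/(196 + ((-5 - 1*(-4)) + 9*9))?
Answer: 13/138 ≈ 0.094203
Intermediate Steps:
26/(196 + ((-5 - 1*(-4)) + 9*9)) = 26/(196 + ((-5 + 4) + 81)) = 26/(196 + (-1 + 81)) = 26/(196 + 80) = 26/276 = (1/276)*26 = 13/138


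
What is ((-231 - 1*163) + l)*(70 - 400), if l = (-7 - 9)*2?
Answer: 140580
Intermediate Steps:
l = -32 (l = -16*2 = -32)
((-231 - 1*163) + l)*(70 - 400) = ((-231 - 1*163) - 32)*(70 - 400) = ((-231 - 163) - 32)*(-330) = (-394 - 32)*(-330) = -426*(-330) = 140580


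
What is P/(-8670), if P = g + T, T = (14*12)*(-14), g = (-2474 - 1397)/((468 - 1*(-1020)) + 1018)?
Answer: 842569/3103860 ≈ 0.27146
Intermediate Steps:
g = -553/358 (g = -3871/((468 + 1020) + 1018) = -3871/(1488 + 1018) = -3871/2506 = -3871*1/2506 = -553/358 ≈ -1.5447)
T = -2352 (T = 168*(-14) = -2352)
P = -842569/358 (P = -553/358 - 2352 = -842569/358 ≈ -2353.5)
P/(-8670) = -842569/358/(-8670) = -842569/358*(-1/8670) = 842569/3103860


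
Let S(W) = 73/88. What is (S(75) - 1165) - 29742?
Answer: -2719743/88 ≈ -30906.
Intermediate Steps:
S(W) = 73/88 (S(W) = 73*(1/88) = 73/88)
(S(75) - 1165) - 29742 = (73/88 - 1165) - 29742 = -102447/88 - 29742 = -2719743/88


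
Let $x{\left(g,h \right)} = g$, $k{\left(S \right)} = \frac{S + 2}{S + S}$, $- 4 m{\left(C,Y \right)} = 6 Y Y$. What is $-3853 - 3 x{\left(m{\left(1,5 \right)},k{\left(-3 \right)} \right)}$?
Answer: $- \frac{7481}{2} \approx -3740.5$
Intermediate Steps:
$m{\left(C,Y \right)} = - \frac{3 Y^{2}}{2}$ ($m{\left(C,Y \right)} = - \frac{6 Y Y}{4} = - \frac{6 Y^{2}}{4} = - \frac{3 Y^{2}}{2}$)
$k{\left(S \right)} = \frac{2 + S}{2 S}$
$-3853 - 3 x{\left(m{\left(1,5 \right)},k{\left(-3 \right)} \right)} = -3853 - 3 \left(- \frac{3 \cdot 5^{2}}{2}\right) = -3853 - 3 \left(\left(- \frac{3}{2}\right) 25\right) = -3853 - 3 \left(- \frac{75}{2}\right) = -3853 - - \frac{225}{2} = -3853 + \frac{225}{2} = - \frac{7481}{2}$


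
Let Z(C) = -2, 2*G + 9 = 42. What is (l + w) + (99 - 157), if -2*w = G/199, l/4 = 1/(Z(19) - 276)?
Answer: -6423531/110644 ≈ -58.056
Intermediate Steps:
G = 33/2 (G = -9/2 + (1/2)*42 = -9/2 + 21 = 33/2 ≈ 16.500)
l = -2/139 (l = 4/(-2 - 276) = 4/(-278) = 4*(-1/278) = -2/139 ≈ -0.014388)
w = -33/796 (w = -33/(4*199) = -1/2*33/398 = -33/796 ≈ -0.041457)
(l + w) + (99 - 157) = (-2/139 - 33/796) + (99 - 157) = -6179/110644 - 58 = -6423531/110644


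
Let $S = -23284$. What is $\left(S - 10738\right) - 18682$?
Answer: $-52704$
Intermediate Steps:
$\left(S - 10738\right) - 18682 = \left(-23284 - 10738\right) - 18682 = -34022 - 18682 = -52704$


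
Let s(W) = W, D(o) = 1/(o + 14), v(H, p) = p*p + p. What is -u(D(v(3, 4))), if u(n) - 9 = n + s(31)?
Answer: -1361/34 ≈ -40.029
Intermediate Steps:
v(H, p) = p + p² (v(H, p) = p² + p = p + p²)
D(o) = 1/(14 + o)
u(n) = 40 + n (u(n) = 9 + (n + 31) = 9 + (31 + n) = 40 + n)
-u(D(v(3, 4))) = -(40 + 1/(14 + 4*(1 + 4))) = -(40 + 1/(14 + 4*5)) = -(40 + 1/(14 + 20)) = -(40 + 1/34) = -1*1361/34 = -1361/34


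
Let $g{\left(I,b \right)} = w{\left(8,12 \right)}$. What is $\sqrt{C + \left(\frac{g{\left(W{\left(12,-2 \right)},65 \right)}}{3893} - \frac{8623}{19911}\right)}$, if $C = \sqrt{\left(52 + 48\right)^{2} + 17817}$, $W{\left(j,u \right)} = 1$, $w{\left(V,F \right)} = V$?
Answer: $\frac{\sqrt{-2589730756619673 + 6008346247871529 \sqrt{27817}}}{77513523} \approx 12.898$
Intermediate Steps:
$g{\left(I,b \right)} = 8$
$C = \sqrt{27817}$ ($C = \sqrt{100^{2} + 17817} = \sqrt{10000 + 17817} = \sqrt{27817} \approx 166.78$)
$\sqrt{C + \left(\frac{g{\left(W{\left(12,-2 \right)},65 \right)}}{3893} - \frac{8623}{19911}\right)} = \sqrt{\sqrt{27817} + \left(\frac{8}{3893} - \frac{8623}{19911}\right)} = \sqrt{\sqrt{27817} - \frac{33410051}{77513523}} = \sqrt{- \frac{33410051}{77513523} + \sqrt{27817}}$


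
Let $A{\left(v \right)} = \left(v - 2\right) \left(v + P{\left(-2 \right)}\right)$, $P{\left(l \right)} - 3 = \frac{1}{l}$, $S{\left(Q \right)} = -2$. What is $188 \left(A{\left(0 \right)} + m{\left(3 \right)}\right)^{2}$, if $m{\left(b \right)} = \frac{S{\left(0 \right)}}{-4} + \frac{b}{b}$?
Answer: $2303$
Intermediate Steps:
$P{\left(l \right)} = 3 + \frac{1}{l}$
$A{\left(v \right)} = \left(-2 + v\right) \left(\frac{5}{2} + v\right)$ ($A{\left(v \right)} = \left(v - 2\right) \left(v + \left(3 + \frac{1}{-2}\right)\right) = \left(-2 + v\right) \left(v + \left(3 - \frac{1}{2}\right)\right) = \left(-2 + v\right) \left(v + \frac{5}{2}\right) = \left(-2 + v\right) \left(\frac{5}{2} + v\right)$)
$m{\left(b \right)} = \frac{3}{2}$ ($m{\left(b \right)} = - \frac{2}{-4} + \frac{b}{b} = \left(-2\right) \left(- \frac{1}{4}\right) + 1 = \frac{1}{2} + 1 = \frac{3}{2}$)
$188 \left(A{\left(0 \right)} + m{\left(3 \right)}\right)^{2} = 188 \left(\left(-5 + 0^{2} + \frac{1}{2} \cdot 0\right) + \frac{3}{2}\right)^{2} = 188 \left(\left(-5 + 0 + 0\right) + \frac{3}{2}\right)^{2} = 188 \left(-5 + \frac{3}{2}\right)^{2} = 188 \left(- \frac{7}{2}\right)^{2} = 188 \cdot \frac{49}{4} = 2303$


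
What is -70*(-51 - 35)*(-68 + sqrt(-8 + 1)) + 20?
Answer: -409340 + 6020*I*sqrt(7) ≈ -4.0934e+5 + 15927.0*I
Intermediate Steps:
-70*(-51 - 35)*(-68 + sqrt(-8 + 1)) + 20 = -(-6020)*(-68 + sqrt(-7)) + 20 = -(-6020)*(-68 + I*sqrt(7)) + 20 = -70*(5848 - 86*I*sqrt(7)) + 20 = (-409360 + 6020*I*sqrt(7)) + 20 = -409340 + 6020*I*sqrt(7)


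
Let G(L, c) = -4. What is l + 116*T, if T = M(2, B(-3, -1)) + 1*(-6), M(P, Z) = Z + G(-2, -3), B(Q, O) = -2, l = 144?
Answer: -1248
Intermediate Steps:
M(P, Z) = -4 + Z (M(P, Z) = Z - 4 = -4 + Z)
T = -12 (T = (-4 - 2) + 1*(-6) = -6 - 6 = -12)
l + 116*T = 144 + 116*(-12) = 144 - 1392 = -1248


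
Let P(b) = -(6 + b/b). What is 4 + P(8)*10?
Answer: -66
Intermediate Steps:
P(b) = -7 (P(b) = -(6 + 1) = -1*7 = -7)
4 + P(8)*10 = 4 - 7*10 = 4 - 70 = -66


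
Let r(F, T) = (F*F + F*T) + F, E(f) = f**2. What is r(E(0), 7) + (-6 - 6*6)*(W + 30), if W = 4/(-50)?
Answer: -31416/25 ≈ -1256.6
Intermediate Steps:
W = -2/25 (W = 4*(-1/50) = -2/25 ≈ -0.080000)
r(F, T) = F + F**2 + F*T (r(F, T) = (F**2 + F*T) + F = F + F**2 + F*T)
r(E(0), 7) + (-6 - 6*6)*(W + 30) = 0**2*(1 + 0**2 + 7) + (-6 - 6*6)*(-2/25 + 30) = 0*(1 + 0 + 7) + (-6 - 36)*(748/25) = 0*8 - 42*748/25 = 0 - 31416/25 = -31416/25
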